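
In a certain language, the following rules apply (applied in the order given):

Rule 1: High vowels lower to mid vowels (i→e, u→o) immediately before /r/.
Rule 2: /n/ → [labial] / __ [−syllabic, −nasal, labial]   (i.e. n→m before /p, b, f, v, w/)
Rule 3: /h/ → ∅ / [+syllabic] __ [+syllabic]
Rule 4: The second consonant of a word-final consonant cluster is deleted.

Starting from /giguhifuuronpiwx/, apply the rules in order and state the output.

Rule 1 (pre-rhotic lowering): /u/ is a high vowel immediately before /r/, so it lowers to [o]. /giguhifuuronpiwx/ → giguhifuoronpiwx.
Rule 2 (nasal place assimilation): /n/ precedes the labial consonant /p/, so it assimilates in place to [m]. /giguhifuoronpiwx/ → giguhifuorompiwx.
Rule 3 (intervocalic h-deletion): /h/ occurs between vowels /u/ and /i/, so it deletes. /giguhifuorompiwx/ → giguifuorompiwx.
Rule 4 (final cluster simplification): /x/ is the second consonant of a word-final cluster /wx/, so it deletes. /giguifuorompiwx/ → giguifuorompiw.

giguifuorompiw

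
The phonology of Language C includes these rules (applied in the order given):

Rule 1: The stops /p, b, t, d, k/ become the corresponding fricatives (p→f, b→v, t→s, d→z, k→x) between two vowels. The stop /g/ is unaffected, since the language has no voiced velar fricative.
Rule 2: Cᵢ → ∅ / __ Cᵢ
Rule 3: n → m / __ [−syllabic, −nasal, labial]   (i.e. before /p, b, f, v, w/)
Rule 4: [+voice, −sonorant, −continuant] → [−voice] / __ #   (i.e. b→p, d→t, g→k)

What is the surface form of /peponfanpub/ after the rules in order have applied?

pefomfampup

Rule 1 (intervocalic spirantization): /p/ is a stop between vowels /e/ and /o/, so it spirantizes to the fricative [f]. /peponfanpub/ → pefonfanpub.
Rule 2 (degemination): no segment meets the environment; /pefonfanpub/ is unchanged.
Rule 3 (nasal place assimilation): /n/ precedes the labial consonant /f/, so it assimilates in place to [m]. /n/ precedes the labial consonant /p/, so it assimilates in place to [m]. /pefonfanpub/ → pefomfampub.
Rule 4 (final devoicing): /b/ is a voiced stop in word-final position, so it devoices to [p]. /pefomfampub/ → pefomfampup.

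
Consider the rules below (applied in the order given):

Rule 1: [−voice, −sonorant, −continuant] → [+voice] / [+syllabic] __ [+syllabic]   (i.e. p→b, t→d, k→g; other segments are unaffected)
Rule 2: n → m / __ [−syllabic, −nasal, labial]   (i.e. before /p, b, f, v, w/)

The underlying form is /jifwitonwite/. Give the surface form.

Rule 1 (intervocalic voicing): /t/ is a voiceless stop between vowels /i/ and /o/, so it voices to [d]. /t/ is a voiceless stop between vowels /i/ and /e/, so it voices to [d]. /jifwitonwite/ → jifwidonwide.
Rule 2 (nasal place assimilation): /n/ precedes the labial consonant /w/, so it assimilates in place to [m]. /jifwidonwide/ → jifwidomwide.

jifwidomwide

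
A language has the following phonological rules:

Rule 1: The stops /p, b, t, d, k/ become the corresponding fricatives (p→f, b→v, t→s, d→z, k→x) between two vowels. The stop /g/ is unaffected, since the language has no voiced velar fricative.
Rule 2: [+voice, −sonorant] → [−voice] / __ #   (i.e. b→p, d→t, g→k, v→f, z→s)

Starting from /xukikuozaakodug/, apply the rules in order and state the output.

Rule 1 (intervocalic spirantization): /k/ is a stop between vowels /u/ and /i/, so it spirantizes to the fricative [x]. /k/ is a stop between vowels /i/ and /u/, so it spirantizes to the fricative [x]. /k/ is a stop between vowels /a/ and /o/, so it spirantizes to the fricative [x]. /d/ is a stop between vowels /o/ and /u/, so it spirantizes to the fricative [z]. /xukikuozaakodug/ → xuxixuozaaxozug.
Rule 2 (final devoicing): /g/ is a voiced obstruent in word-final position, so it devoices to [k]. /xuxixuozaaxozug/ → xuxixuozaaxozuk.

xuxixuozaaxozuk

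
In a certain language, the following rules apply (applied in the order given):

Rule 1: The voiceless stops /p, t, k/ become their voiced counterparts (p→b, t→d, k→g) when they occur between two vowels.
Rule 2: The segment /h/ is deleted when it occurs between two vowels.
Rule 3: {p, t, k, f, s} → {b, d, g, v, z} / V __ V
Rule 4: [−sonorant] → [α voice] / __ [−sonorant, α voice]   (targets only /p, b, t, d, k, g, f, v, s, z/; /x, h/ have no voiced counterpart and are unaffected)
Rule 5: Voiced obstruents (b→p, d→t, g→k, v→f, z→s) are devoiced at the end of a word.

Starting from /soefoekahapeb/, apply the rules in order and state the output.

Rule 1 (intervocalic voicing): /k/ is a voiceless stop between vowels /e/ and /a/, so it voices to [g]. /p/ is a voiceless stop between vowels /a/ and /e/, so it voices to [b]. /soefoekahapeb/ → soefoegahabeb.
Rule 2 (intervocalic h-deletion): /h/ occurs between vowels /a/ and /a/, so it deletes. /soefoegahabeb/ → soefoegaabeb.
Rule 3 (intervocalic voicing): /f/ is a voiceless obstruent between vowels /e/ and /o/, so it voices to [v]. /soefoegaabeb/ → soevoegaabeb.
Rule 4 (regressive voicing assimilation): no segment meets the environment; /soevoegaabeb/ is unchanged.
Rule 5 (final devoicing): /b/ is a voiced obstruent in word-final position, so it devoices to [p]. /soevoegaabeb/ → soevoegaabep.

soevoegaabep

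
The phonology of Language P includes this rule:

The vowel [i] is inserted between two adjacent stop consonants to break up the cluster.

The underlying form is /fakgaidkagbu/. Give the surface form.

/k/ and /g/ form a stop–stop cluster, so [i] is inserted between them.
/d/ and /k/ form a stop–stop cluster, so [i] is inserted between them.
/g/ and /b/ form a stop–stop cluster, so [i] is inserted between them.
Surface form: [fakigaidikagibu].

fakigaidikagibu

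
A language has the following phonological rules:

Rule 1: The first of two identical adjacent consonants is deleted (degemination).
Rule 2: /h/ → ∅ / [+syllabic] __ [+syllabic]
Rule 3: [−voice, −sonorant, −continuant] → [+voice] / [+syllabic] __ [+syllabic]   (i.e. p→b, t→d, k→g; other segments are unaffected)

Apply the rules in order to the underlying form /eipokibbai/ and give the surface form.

Rule 1 (degemination): /bb/ is a geminate; the first /b/ deletes. /eipokibbai/ → eipokibai.
Rule 2 (intervocalic h-deletion): no segment meets the environment; /eipokibai/ is unchanged.
Rule 3 (intervocalic voicing): /p/ is a voiceless stop between vowels /i/ and /o/, so it voices to [b]. /k/ is a voiceless stop between vowels /o/ and /i/, so it voices to [g]. /eipokibai/ → eibogibai.

eibogibai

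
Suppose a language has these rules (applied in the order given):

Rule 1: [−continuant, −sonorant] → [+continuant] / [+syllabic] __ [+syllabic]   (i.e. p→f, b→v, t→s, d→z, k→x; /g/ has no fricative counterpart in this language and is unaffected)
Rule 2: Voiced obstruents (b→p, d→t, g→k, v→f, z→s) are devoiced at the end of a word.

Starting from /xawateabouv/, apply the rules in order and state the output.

Rule 1 (intervocalic spirantization): /t/ is a stop between vowels /a/ and /e/, so it spirantizes to the fricative [s]. /b/ is a stop between vowels /a/ and /o/, so it spirantizes to the fricative [v]. /xawateabouv/ → xawaseavouv.
Rule 2 (final devoicing): /v/ is a voiced obstruent in word-final position, so it devoices to [f]. /xawaseavouv/ → xawaseavouf.

xawaseavouf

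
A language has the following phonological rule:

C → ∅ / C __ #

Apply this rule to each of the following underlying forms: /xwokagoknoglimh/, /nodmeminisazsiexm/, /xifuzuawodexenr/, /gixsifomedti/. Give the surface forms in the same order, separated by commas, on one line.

/xwokagoknoglimh/: /h/ is the second consonant of a word-final cluster /mh/, so it deletes. → [xwokagoknoglim].
/nodmeminisazsiexm/: /m/ is the second consonant of a word-final cluster /xm/, so it deletes. → [nodmeminisazsiex].
/xifuzuawodexenr/: /r/ is the second consonant of a word-final cluster /nr/, so it deletes. → [xifuzuawodexen].
/gixsifomedti/: the rule's environment is not met; surfaces unchanged as [gixsifomedti].

xwokagoknoglim, nodmeminisazsiex, xifuzuawodexen, gixsifomedti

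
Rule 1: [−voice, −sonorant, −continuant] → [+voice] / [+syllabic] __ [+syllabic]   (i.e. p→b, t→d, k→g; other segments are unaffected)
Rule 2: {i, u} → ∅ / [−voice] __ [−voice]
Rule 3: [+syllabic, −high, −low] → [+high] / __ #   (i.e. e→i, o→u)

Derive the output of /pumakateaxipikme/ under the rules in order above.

Rule 1 (intervocalic voicing): /k/ is a voiceless stop between vowels /a/ and /a/, so it voices to [g]. /t/ is a voiceless stop between vowels /a/ and /e/, so it voices to [d]. /p/ is a voiceless stop between vowels /i/ and /i/, so it voices to [b]. /pumakateaxipikme/ → pumagadeaxibikme.
Rule 2 (high vowel syncope): no segment meets the environment; /pumagadeaxibikme/ is unchanged.
Rule 3 (final vowel raising): /e/ is a mid vowel in word-final position, so it raises to [i]. /pumagadeaxibikme/ → pumagadeaxibikmi.

pumagadeaxibikmi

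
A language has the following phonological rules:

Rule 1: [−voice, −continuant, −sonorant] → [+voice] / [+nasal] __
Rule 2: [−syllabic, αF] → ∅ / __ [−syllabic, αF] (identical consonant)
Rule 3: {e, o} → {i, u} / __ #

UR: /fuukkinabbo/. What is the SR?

Rule 1 (post-nasal voicing): no segment meets the environment; /fuukkinabbo/ is unchanged.
Rule 2 (degemination): /kk/ is a geminate; the first /k/ deletes. /bb/ is a geminate; the first /b/ deletes. /fuukkinabbo/ → fuukinabo.
Rule 3 (final vowel raising): /o/ is a mid vowel in word-final position, so it raises to [u]. /fuukinabo/ → fuukinabu.

fuukinabu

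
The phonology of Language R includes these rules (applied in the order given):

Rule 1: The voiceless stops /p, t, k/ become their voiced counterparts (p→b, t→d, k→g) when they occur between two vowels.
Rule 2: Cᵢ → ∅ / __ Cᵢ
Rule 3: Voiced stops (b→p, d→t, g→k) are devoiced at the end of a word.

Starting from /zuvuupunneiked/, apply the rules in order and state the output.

Rule 1 (intervocalic voicing): /p/ is a voiceless stop between vowels /u/ and /u/, so it voices to [b]. /k/ is a voiceless stop between vowels /i/ and /e/, so it voices to [g]. /zuvuupunneiked/ → zuvuubunneiged.
Rule 2 (degemination): /nn/ is a geminate; the first /n/ deletes. /zuvuubunneiged/ → zuvuubuneiged.
Rule 3 (final devoicing): /d/ is a voiced stop in word-final position, so it devoices to [t]. /zuvuubuneiged/ → zuvuubuneiget.

zuvuubuneiget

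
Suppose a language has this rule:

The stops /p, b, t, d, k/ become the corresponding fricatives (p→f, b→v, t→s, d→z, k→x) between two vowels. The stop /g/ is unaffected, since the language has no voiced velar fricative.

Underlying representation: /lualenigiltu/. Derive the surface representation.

lualenigiltu

No segment of /lualenigiltu/ meets the structural description of the rule, so the form surfaces unchanged.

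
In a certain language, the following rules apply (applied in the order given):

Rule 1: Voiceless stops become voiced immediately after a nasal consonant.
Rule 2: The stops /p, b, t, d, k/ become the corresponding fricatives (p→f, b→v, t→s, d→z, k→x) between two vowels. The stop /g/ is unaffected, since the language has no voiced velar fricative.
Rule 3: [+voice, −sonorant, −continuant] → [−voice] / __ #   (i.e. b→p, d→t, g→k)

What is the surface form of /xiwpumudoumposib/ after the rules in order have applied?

xiwpumuzoumbosip

Rule 1 (post-nasal voicing): /p/ is a voiceless stop immediately after the nasal /m/, so it voices to [b]. /xiwpumudoumposib/ → xiwpumudoumbosib.
Rule 2 (intervocalic spirantization): /d/ is a stop between vowels /u/ and /o/, so it spirantizes to the fricative [z]. /xiwpumudoumbosib/ → xiwpumuzoumbosib.
Rule 3 (final devoicing): /b/ is a voiced stop in word-final position, so it devoices to [p]. /xiwpumuzoumbosib/ → xiwpumuzoumbosip.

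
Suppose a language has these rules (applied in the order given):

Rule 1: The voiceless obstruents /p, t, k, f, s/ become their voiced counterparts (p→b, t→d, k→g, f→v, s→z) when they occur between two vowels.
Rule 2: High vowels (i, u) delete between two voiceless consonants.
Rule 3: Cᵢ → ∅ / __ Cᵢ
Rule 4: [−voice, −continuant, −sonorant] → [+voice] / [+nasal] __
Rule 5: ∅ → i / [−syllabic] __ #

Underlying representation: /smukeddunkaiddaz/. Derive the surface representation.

smugedungaidazi

Rule 1 (intervocalic voicing): /k/ is a voiceless obstruent between vowels /u/ and /e/, so it voices to [g]. /smukeddunkaiddaz/ → smugeddunkaiddaz.
Rule 2 (high vowel syncope): no segment meets the environment; /smugeddunkaiddaz/ is unchanged.
Rule 3 (degemination): /dd/ is a geminate; the first /d/ deletes. /dd/ is a geminate; the first /d/ deletes. /smugeddunkaiddaz/ → smugedunkaidaz.
Rule 4 (post-nasal voicing): /k/ is a voiceless stop immediately after the nasal /n/, so it voices to [g]. /smugedunkaidaz/ → smugedungaidaz.
Rule 5 (final i-epenthesis): the form ends in the consonant /z/, so [i] is inserted word-finally. /smugedungaidaz/ → smugedungaidazi.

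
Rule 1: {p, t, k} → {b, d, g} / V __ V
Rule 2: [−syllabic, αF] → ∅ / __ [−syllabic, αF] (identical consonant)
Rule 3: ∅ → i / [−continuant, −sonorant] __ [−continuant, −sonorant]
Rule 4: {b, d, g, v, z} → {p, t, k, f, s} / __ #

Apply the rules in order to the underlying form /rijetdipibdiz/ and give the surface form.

Rule 1 (intervocalic voicing): /p/ is a voiceless stop between vowels /i/ and /i/, so it voices to [b]. /rijetdipibdiz/ → rijetdibibdiz.
Rule 2 (degemination): no segment meets the environment; /rijetdibibdiz/ is unchanged.
Rule 3 (stop-cluster i-epenthesis): /t/ and /d/ form a stop–stop cluster, so [i] is inserted between them. /b/ and /d/ form a stop–stop cluster, so [i] is inserted between them. /rijetdibibdiz/ → rijetidibibidiz.
Rule 4 (final devoicing): /z/ is a voiced obstruent in word-final position, so it devoices to [s]. /rijetidibibidiz/ → rijetidibibidis.

rijetidibibidis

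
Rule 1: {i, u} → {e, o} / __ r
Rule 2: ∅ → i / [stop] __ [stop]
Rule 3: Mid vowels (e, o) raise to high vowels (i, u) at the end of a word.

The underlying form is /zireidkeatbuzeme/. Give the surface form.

zereidikeatibuzemi

Rule 1 (pre-rhotic lowering): /i/ is a high vowel immediately before /r/, so it lowers to [e]. /zireidkeatbuzeme/ → zereidkeatbuzeme.
Rule 2 (stop-cluster i-epenthesis): /d/ and /k/ form a stop–stop cluster, so [i] is inserted between them. /t/ and /b/ form a stop–stop cluster, so [i] is inserted between them. /zereidkeatbuzeme/ → zereidikeatibuzeme.
Rule 3 (final vowel raising): /e/ is a mid vowel in word-final position, so it raises to [i]. /zereidikeatibuzeme/ → zereidikeatibuzemi.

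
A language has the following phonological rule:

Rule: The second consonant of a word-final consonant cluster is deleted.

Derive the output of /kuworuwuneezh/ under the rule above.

/h/ is the second consonant of a word-final cluster /zh/, so it deletes.
The other instances of /k/, /w/, /r/, /n/, /z/ do not occur in the required environment and remain unchanged.
Surface form: [kuworuwuneez].

kuworuwuneez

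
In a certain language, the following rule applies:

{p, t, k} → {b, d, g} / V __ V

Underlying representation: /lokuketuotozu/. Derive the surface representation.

logugeduodozu

/k/ is a voiceless stop between vowels /o/ and /u/, so it voices to [g].
/k/ is a voiceless stop between vowels /u/ and /e/, so it voices to [g].
/t/ is a voiceless stop between vowels /e/ and /u/, so it voices to [d].
/t/ is a voiceless stop between vowels /o/ and /o/, so it voices to [d].
Surface form: [logugeduodozu].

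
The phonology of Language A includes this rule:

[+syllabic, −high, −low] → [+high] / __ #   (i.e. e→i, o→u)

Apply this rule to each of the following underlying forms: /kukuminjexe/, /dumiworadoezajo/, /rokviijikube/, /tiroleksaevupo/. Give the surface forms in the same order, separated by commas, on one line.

kukuminjexi, dumiworadoezaju, rokviijikubi, tiroleksaevupu

/kukuminjexe/: /e/ is a mid vowel in word-final position, so it raises to [i]. → [kukuminjexi].
/dumiworadoezajo/: /o/ is a mid vowel in word-final position, so it raises to [u]. → [dumiworadoezaju].
/rokviijikube/: /e/ is a mid vowel in word-final position, so it raises to [i]. → [rokviijikubi].
/tiroleksaevupo/: /o/ is a mid vowel in word-final position, so it raises to [u]. → [tiroleksaevupu].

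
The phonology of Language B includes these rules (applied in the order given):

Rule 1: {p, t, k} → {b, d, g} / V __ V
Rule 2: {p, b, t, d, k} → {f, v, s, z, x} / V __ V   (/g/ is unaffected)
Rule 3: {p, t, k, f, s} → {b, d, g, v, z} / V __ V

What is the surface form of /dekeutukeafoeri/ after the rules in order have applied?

Rule 1 (intervocalic voicing): /k/ is a voiceless stop between vowels /e/ and /e/, so it voices to [g]. /t/ is a voiceless stop between vowels /u/ and /u/, so it voices to [d]. /k/ is a voiceless stop between vowels /u/ and /e/, so it voices to [g]. /dekeutukeafoeri/ → degeudugeafoeri.
Rule 2 (intervocalic spirantization): /d/ is a stop between vowels /u/ and /u/, so it spirantizes to the fricative [z]. /degeudugeafoeri/ → degeuzugeafoeri.
Rule 3 (intervocalic voicing): /f/ is a voiceless obstruent between vowels /a/ and /o/, so it voices to [v]. /degeuzugeafoeri/ → degeuzugeavoeri.

degeuzugeavoeri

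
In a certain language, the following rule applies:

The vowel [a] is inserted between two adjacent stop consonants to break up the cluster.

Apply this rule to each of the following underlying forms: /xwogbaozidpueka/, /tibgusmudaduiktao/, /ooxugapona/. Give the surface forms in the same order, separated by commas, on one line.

xwogabaozidapueka, tibagusmudaduikatao, ooxugapona

/xwogbaozidpueka/: /g/ and /b/ form a stop–stop cluster, so [a] is inserted between them. /d/ and /p/ form a stop–stop cluster, so [a] is inserted between them. → [xwogabaozidapueka].
/tibgusmudaduiktao/: /b/ and /g/ form a stop–stop cluster, so [a] is inserted between them. /k/ and /t/ form a stop–stop cluster, so [a] is inserted between them. → [tibagusmudaduikatao].
/ooxugapona/: the rule's environment is not met; surfaces unchanged as [ooxugapona].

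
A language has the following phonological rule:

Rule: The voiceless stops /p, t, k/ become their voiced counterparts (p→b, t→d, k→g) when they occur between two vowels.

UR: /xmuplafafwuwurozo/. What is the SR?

xmuplafafwuwurozo

No segment of /xmuplafafwuwurozo/ meets the structural description of the rule, so the form surfaces unchanged.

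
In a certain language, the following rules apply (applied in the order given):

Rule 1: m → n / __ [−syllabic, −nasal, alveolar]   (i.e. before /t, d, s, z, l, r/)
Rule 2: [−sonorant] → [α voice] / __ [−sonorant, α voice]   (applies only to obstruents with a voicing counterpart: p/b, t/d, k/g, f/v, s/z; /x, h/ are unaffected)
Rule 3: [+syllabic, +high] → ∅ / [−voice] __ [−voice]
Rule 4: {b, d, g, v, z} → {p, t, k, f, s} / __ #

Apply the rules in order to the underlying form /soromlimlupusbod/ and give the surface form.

Rule 1 (nasal place assimilation): /m/ precedes the alveolar consonant /l/, so it assimilates in place to [n]. /m/ precedes the alveolar consonant /l/, so it assimilates in place to [n]. /soromlimlupusbod/ → soronlinlupusbod.
Rule 2 (regressive voicing assimilation): /s/ precedes the voiced obstruent /b/, so it voices to [z] by assimilation. /soronlinlupusbod/ → soronlinlupuzbod.
Rule 3 (high vowel syncope): no segment meets the environment; /soronlinlupuzbod/ is unchanged.
Rule 4 (final devoicing): /d/ is a voiced obstruent in word-final position, so it devoices to [t]. /soronlinlupuzbod/ → soronlinlupuzbot.

soronlinlupuzbot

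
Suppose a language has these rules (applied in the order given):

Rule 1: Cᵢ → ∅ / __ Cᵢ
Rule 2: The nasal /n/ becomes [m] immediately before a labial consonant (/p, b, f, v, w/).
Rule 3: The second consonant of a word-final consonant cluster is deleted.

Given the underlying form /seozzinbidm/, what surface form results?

seozimbid

Rule 1 (degemination): /zz/ is a geminate; the first /z/ deletes. /seozzinbidm/ → seozinbidm.
Rule 2 (nasal place assimilation): /n/ precedes the labial consonant /b/, so it assimilates in place to [m]. /seozinbidm/ → seozimbidm.
Rule 3 (final cluster simplification): /m/ is the second consonant of a word-final cluster /dm/, so it deletes. /seozimbidm/ → seozimbid.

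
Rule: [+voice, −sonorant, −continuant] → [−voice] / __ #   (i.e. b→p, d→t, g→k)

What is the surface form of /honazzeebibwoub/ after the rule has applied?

/b/ is a voiced stop in word-final position, so it devoices to [p].
Surface form: [honazzeebibwoup].

honazzeebibwoup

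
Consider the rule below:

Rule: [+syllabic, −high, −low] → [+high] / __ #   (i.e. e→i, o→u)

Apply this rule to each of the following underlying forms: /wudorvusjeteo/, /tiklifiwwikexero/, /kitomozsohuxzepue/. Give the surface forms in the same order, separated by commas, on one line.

wudorvusjeteu, tiklifiwwikexeru, kitomozsohuxzepui

/wudorvusjeteo/: /o/ is a mid vowel in word-final position, so it raises to [u]. → [wudorvusjeteu].
/tiklifiwwikexero/: /o/ is a mid vowel in word-final position, so it raises to [u]. → [tiklifiwwikexeru].
/kitomozsohuxzepue/: /e/ is a mid vowel in word-final position, so it raises to [i]. → [kitomozsohuxzepui].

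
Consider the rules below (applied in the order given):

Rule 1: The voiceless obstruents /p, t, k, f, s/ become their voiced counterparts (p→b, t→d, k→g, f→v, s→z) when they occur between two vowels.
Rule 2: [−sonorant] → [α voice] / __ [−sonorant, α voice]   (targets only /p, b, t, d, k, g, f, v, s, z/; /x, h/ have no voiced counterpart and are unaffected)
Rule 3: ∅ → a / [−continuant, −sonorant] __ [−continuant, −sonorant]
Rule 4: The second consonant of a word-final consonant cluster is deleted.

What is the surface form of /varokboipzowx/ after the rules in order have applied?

Rule 1 (intervocalic voicing): no segment meets the environment; /varokboipzowx/ is unchanged.
Rule 2 (regressive voicing assimilation): /k/ precedes the voiced obstruent /b/, so it voices to [g] by assimilation. /p/ precedes the voiced obstruent /z/, so it voices to [b] by assimilation. /varokboipzowx/ → varogboibzowx.
Rule 3 (stop-cluster a-epenthesis): /g/ and /b/ form a stop–stop cluster, so [a] is inserted between them. /varogboibzowx/ → varogaboibzowx.
Rule 4 (final cluster simplification): /x/ is the second consonant of a word-final cluster /wx/, so it deletes. /varogaboibzowx/ → varogaboibzow.

varogaboibzow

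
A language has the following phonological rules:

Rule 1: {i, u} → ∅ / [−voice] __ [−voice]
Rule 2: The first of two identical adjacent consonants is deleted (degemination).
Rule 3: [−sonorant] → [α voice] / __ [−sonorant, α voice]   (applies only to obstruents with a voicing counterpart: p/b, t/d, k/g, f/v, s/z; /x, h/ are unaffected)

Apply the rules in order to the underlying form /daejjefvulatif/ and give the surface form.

daejevvulatf

Rule 1 (high vowel syncope): /i/ is a high vowel flanked by voiceless consonants /t/ and /f/, so it deletes. /daejjefvulatif/ → daejjefvulatf.
Rule 2 (degemination): /jj/ is a geminate; the first /j/ deletes. /daejjefvulatf/ → daejefvulatf.
Rule 3 (regressive voicing assimilation): /f/ precedes the voiced obstruent /v/, so it voices to [v] by assimilation. /daejefvulatf/ → daejevvulatf.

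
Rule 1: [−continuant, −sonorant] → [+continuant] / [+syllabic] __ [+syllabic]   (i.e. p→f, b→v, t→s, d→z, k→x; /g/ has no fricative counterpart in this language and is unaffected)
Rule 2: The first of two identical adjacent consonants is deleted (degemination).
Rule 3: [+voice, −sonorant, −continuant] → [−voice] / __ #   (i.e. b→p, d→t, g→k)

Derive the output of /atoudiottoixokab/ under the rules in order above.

Rule 1 (intervocalic spirantization): /t/ is a stop between vowels /a/ and /o/, so it spirantizes to the fricative [s]. /d/ is a stop between vowels /u/ and /i/, so it spirantizes to the fricative [z]. /k/ is a stop between vowels /o/ and /a/, so it spirantizes to the fricative [x]. /atoudiottoixokab/ → asouziottoixoxab.
Rule 2 (degemination): /tt/ is a geminate; the first /t/ deletes. /asouziottoixoxab/ → asouziotoixoxab.
Rule 3 (final devoicing): /b/ is a voiced stop in word-final position, so it devoices to [p]. /asouziotoixoxab/ → asouziotoixoxap.

asouziotoixoxap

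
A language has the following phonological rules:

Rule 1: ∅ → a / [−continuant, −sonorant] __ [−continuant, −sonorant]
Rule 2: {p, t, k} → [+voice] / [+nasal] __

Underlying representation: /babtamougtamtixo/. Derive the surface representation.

babatamougatamdixo

Rule 1 (stop-cluster a-epenthesis): /b/ and /t/ form a stop–stop cluster, so [a] is inserted between them. /g/ and /t/ form a stop–stop cluster, so [a] is inserted between them. /babtamougtamtixo/ → babatamougatamtixo.
Rule 2 (post-nasal voicing): /t/ is a voiceless stop immediately after the nasal /m/, so it voices to [d]. /babatamougatamtixo/ → babatamougatamdixo.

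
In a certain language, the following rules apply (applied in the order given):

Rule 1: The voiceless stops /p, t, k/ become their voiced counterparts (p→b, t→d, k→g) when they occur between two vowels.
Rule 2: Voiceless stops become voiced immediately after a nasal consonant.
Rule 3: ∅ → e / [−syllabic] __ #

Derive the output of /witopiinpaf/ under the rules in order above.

widobiinbafe

Rule 1 (intervocalic voicing): /t/ is a voiceless stop between vowels /i/ and /o/, so it voices to [d]. /p/ is a voiceless stop between vowels /o/ and /i/, so it voices to [b]. /witopiinpaf/ → widobiinpaf.
Rule 2 (post-nasal voicing): /p/ is a voiceless stop immediately after the nasal /n/, so it voices to [b]. /widobiinpaf/ → widobiinbaf.
Rule 3 (final e-epenthesis): the form ends in the consonant /f/, so [e] is inserted word-finally. /widobiinbaf/ → widobiinbafe.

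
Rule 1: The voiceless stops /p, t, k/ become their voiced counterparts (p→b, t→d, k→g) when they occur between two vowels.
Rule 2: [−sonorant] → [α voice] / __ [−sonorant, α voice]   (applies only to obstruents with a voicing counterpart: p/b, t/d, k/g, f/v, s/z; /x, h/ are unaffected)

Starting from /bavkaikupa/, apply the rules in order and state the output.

Rule 1 (intervocalic voicing): /k/ is a voiceless stop between vowels /i/ and /u/, so it voices to [g]. /p/ is a voiceless stop between vowels /u/ and /a/, so it voices to [b]. /bavkaikupa/ → bavkaiguba.
Rule 2 (regressive voicing assimilation): /v/ precedes the voiceless obstruent /k/, so it devoices to [f] by assimilation. /bavkaiguba/ → bafkaiguba.

bafkaiguba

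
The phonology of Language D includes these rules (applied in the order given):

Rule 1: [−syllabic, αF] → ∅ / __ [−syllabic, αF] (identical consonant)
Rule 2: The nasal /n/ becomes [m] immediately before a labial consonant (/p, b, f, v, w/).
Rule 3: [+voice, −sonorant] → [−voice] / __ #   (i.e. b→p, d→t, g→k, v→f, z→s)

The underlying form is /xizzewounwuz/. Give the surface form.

xizewoumwus

Rule 1 (degemination): /zz/ is a geminate; the first /z/ deletes. /xizzewounwuz/ → xizewounwuz.
Rule 2 (nasal place assimilation): /n/ precedes the labial consonant /w/, so it assimilates in place to [m]. /xizewounwuz/ → xizewoumwuz.
Rule 3 (final devoicing): /z/ is a voiced obstruent in word-final position, so it devoices to [s]. /xizewoumwuz/ → xizewoumwus.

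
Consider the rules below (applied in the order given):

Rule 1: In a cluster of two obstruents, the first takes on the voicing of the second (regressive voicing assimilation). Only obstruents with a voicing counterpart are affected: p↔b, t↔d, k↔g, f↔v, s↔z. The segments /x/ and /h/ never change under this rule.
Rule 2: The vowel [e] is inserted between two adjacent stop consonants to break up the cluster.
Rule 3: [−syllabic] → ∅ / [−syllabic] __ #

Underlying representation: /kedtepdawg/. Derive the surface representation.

Rule 1 (regressive voicing assimilation): /d/ precedes the voiceless obstruent /t/, so it devoices to [t] by assimilation. /p/ precedes the voiced obstruent /d/, so it voices to [b] by assimilation. /kedtepdawg/ → kettebdawg.
Rule 2 (stop-cluster e-epenthesis): /t/ and /t/ form a stop–stop cluster, so [e] is inserted between them. /b/ and /d/ form a stop–stop cluster, so [e] is inserted between them. /kettebdawg/ → ketetebedawg.
Rule 3 (final cluster simplification): /g/ is the second consonant of a word-final cluster /wg/, so it deletes. /ketetebedawg/ → ketetebedaw.

ketetebedaw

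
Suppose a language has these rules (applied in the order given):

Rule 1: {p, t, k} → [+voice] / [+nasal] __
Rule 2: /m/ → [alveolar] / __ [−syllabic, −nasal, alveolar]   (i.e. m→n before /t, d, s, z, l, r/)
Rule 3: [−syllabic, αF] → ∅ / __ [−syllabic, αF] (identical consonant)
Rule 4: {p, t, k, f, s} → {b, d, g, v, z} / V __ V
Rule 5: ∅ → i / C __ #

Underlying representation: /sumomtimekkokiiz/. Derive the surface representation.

Rule 1 (post-nasal voicing): /t/ is a voiceless stop immediately after the nasal /m/, so it voices to [d]. /sumomtimekkokiiz/ → sumomdimekkokiiz.
Rule 2 (nasal place assimilation): /m/ precedes the alveolar consonant /d/, so it assimilates in place to [n]. /sumomdimekkokiiz/ → sumondimekkokiiz.
Rule 3 (degemination): /kk/ is a geminate; the first /k/ deletes. /sumondimekkokiiz/ → sumondimekokiiz.
Rule 4 (intervocalic voicing): /k/ is a voiceless obstruent between vowels /e/ and /o/, so it voices to [g]. /k/ is a voiceless obstruent between vowels /o/ and /i/, so it voices to [g]. /sumondimekokiiz/ → sumondimegogiiz.
Rule 5 (final i-epenthesis): the form ends in the consonant /z/, so [i] is inserted word-finally. /sumondimegogiiz/ → sumondimegogiizi.

sumondimegogiizi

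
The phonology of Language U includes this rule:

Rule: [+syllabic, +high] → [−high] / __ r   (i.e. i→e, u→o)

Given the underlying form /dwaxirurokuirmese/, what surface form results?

Scanning /dwaxirurokuirmese/: /i/ is a high vowel immediately before /r/, so it lowers to [e]; /u/ is a high vowel immediately before /r/, so it lowers to [o]; /u/ at position 11 is not in the conditioning environment; /i/ is a high vowel immediately before /r/, so it lowers to [e].
Result: [dwaxerorokuermese].

dwaxerorokuermese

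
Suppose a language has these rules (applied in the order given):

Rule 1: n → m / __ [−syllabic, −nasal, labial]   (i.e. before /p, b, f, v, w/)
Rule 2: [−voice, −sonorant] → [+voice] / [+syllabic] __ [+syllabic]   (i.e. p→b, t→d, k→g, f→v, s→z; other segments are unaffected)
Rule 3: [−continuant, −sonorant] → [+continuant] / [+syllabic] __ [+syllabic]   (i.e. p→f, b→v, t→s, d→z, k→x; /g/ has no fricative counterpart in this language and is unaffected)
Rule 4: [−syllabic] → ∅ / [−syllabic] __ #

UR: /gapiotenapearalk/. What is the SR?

Rule 1 (nasal place assimilation): no segment meets the environment; /gapiotenapearalk/ is unchanged.
Rule 2 (intervocalic voicing): /p/ is a voiceless obstruent between vowels /a/ and /i/, so it voices to [b]. /t/ is a voiceless obstruent between vowels /o/ and /e/, so it voices to [d]. /p/ is a voiceless obstruent between vowels /a/ and /e/, so it voices to [b]. /gapiotenapearalk/ → gabiodenabearalk.
Rule 3 (intervocalic spirantization): /b/ is a stop between vowels /a/ and /i/, so it spirantizes to the fricative [v]. /d/ is a stop between vowels /o/ and /e/, so it spirantizes to the fricative [z]. /b/ is a stop between vowels /a/ and /e/, so it spirantizes to the fricative [v]. /gabiodenabearalk/ → gaviozenavearalk.
Rule 4 (final cluster simplification): /k/ is the second consonant of a word-final cluster /lk/, so it deletes. /gaviozenavearalk/ → gaviozenavearal.

gaviozenavearal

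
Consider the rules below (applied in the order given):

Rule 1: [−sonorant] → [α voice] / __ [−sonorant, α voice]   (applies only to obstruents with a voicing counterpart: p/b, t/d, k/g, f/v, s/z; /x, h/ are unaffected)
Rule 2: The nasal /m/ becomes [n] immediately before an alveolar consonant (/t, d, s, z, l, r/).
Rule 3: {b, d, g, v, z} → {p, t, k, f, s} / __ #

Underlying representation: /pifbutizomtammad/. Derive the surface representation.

pivbutizontammat

Rule 1 (regressive voicing assimilation): /f/ precedes the voiced obstruent /b/, so it voices to [v] by assimilation. /pifbutizomtammad/ → pivbutizomtammad.
Rule 2 (nasal place assimilation): /m/ precedes the alveolar consonant /t/, so it assimilates in place to [n]. /pivbutizomtammad/ → pivbutizontammad.
Rule 3 (final devoicing): /d/ is a voiced obstruent in word-final position, so it devoices to [t]. /pivbutizontammad/ → pivbutizontammat.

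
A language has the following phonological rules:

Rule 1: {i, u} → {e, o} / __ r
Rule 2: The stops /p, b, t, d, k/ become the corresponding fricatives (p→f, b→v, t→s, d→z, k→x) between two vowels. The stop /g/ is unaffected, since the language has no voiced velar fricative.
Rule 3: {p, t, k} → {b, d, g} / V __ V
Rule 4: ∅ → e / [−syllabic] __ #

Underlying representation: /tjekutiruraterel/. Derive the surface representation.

tjexuseroraserele

Rule 1 (pre-rhotic lowering): /i/ is a high vowel immediately before /r/, so it lowers to [e]. /u/ is a high vowel immediately before /r/, so it lowers to [o]. /tjekutiruraterel/ → tjekuteroraterel.
Rule 2 (intervocalic spirantization): /k/ is a stop between vowels /e/ and /u/, so it spirantizes to the fricative [x]. /t/ is a stop between vowels /u/ and /e/, so it spirantizes to the fricative [s]. /t/ is a stop between vowels /a/ and /e/, so it spirantizes to the fricative [s]. /tjekuteroraterel/ → tjexuseroraserel.
Rule 3 (intervocalic voicing): no segment meets the environment; /tjexuseroraserel/ is unchanged.
Rule 4 (final e-epenthesis): the form ends in the consonant /l/, so [e] is inserted word-finally. /tjexuseroraserel/ → tjexuseroraserele.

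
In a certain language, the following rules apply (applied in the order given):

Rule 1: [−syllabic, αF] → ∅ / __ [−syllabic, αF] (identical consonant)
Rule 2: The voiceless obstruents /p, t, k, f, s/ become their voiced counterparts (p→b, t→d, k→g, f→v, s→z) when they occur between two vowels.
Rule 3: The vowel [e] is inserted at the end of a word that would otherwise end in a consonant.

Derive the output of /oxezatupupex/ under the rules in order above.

Rule 1 (degemination): no segment meets the environment; /oxezatupupex/ is unchanged.
Rule 2 (intervocalic voicing): /t/ is a voiceless obstruent between vowels /a/ and /u/, so it voices to [d]. /p/ is a voiceless obstruent between vowels /u/ and /u/, so it voices to [b]. /p/ is a voiceless obstruent between vowels /u/ and /e/, so it voices to [b]. /oxezatupupex/ → oxezadububex.
Rule 3 (final e-epenthesis): the form ends in the consonant /x/, so [e] is inserted word-finally. /oxezadububex/ → oxezadububexe.

oxezadububexe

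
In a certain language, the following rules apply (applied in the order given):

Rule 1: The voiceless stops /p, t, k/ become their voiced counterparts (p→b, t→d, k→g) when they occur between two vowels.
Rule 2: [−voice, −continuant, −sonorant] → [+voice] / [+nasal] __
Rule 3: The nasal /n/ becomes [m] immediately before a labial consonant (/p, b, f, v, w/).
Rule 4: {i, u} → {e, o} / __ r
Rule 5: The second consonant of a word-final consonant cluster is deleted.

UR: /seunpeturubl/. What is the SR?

Rule 1 (intervocalic voicing): /t/ is a voiceless stop between vowels /e/ and /u/, so it voices to [d]. /seunpeturubl/ → seunpedurubl.
Rule 2 (post-nasal voicing): /p/ is a voiceless stop immediately after the nasal /n/, so it voices to [b]. /seunpedurubl/ → seunbedurubl.
Rule 3 (nasal place assimilation): /n/ precedes the labial consonant /b/, so it assimilates in place to [m]. /seunbedurubl/ → seumbedurubl.
Rule 4 (pre-rhotic lowering): /u/ is a high vowel immediately before /r/, so it lowers to [o]. /seumbedurubl/ → seumbedorubl.
Rule 5 (final cluster simplification): /l/ is the second consonant of a word-final cluster /bl/, so it deletes. /seumbedorubl/ → seumbedorub.

seumbedorub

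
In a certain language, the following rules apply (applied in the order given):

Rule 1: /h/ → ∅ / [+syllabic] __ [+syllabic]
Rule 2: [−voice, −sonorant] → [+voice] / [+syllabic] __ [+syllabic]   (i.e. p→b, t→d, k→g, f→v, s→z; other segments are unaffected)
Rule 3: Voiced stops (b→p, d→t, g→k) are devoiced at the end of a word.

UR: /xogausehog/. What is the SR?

Rule 1 (intervocalic h-deletion): /h/ occurs between vowels /e/ and /o/, so it deletes. /xogausehog/ → xogauseog.
Rule 2 (intervocalic voicing): /s/ is a voiceless obstruent between vowels /u/ and /e/, so it voices to [z]. /xogauseog/ → xogauzeog.
Rule 3 (final devoicing): /g/ is a voiced stop in word-final position, so it devoices to [k]. /xogauzeog/ → xogauzeok.

xogauzeok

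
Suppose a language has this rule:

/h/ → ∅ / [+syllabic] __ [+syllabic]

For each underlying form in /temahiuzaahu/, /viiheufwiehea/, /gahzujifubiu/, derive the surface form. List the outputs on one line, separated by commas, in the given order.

temaiuzaau, viieufwieea, gahzujifubiu

/temahiuzaahu/: /h/ occurs between vowels /a/ and /i/, so it deletes. /h/ occurs between vowels /a/ and /u/, so it deletes. → [temaiuzaau].
/viiheufwiehea/: /h/ occurs between vowels /i/ and /e/, so it deletes. /h/ occurs between vowels /e/ and /e/, so it deletes. → [viieufwieea].
/gahzujifubiu/: the rule's environment is not met; surfaces unchanged as [gahzujifubiu].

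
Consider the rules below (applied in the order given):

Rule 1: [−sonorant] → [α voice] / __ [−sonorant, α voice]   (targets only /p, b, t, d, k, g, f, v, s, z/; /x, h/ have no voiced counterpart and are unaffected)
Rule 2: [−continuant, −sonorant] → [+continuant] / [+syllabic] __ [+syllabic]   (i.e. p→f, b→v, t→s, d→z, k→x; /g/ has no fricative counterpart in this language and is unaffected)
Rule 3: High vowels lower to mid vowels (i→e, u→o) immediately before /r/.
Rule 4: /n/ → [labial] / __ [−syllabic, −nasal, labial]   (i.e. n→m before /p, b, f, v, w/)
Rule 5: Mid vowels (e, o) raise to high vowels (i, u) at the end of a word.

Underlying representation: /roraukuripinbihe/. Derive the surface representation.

rorauxorifimbihi

Rule 1 (regressive voicing assimilation): no segment meets the environment; /roraukuripinbihe/ is unchanged.
Rule 2 (intervocalic spirantization): /k/ is a stop between vowels /u/ and /u/, so it spirantizes to the fricative [x]. /p/ is a stop between vowels /i/ and /i/, so it spirantizes to the fricative [f]. /roraukuripinbihe/ → rorauxurifinbihe.
Rule 3 (pre-rhotic lowering): /u/ is a high vowel immediately before /r/, so it lowers to [o]. /rorauxurifinbihe/ → rorauxorifinbihe.
Rule 4 (nasal place assimilation): /n/ precedes the labial consonant /b/, so it assimilates in place to [m]. /rorauxorifinbihe/ → rorauxorifimbihe.
Rule 5 (final vowel raising): /e/ is a mid vowel in word-final position, so it raises to [i]. /rorauxorifimbihe/ → rorauxorifimbihi.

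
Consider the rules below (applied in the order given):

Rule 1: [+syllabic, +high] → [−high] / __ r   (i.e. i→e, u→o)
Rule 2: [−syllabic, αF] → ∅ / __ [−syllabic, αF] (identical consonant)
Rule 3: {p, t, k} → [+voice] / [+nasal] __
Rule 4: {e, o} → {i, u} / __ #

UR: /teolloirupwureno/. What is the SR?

Rule 1 (pre-rhotic lowering): /i/ is a high vowel immediately before /r/, so it lowers to [e]. /u/ is a high vowel immediately before /r/, so it lowers to [o]. /teolloirupwureno/ → teolloerupworeno.
Rule 2 (degemination): /ll/ is a geminate; the first /l/ deletes. /teolloerupworeno/ → teoloerupworeno.
Rule 3 (post-nasal voicing): no segment meets the environment; /teoloerupworeno/ is unchanged.
Rule 4 (final vowel raising): /o/ is a mid vowel in word-final position, so it raises to [u]. /teoloerupworeno/ → teoloerupworenu.

teoloerupworenu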